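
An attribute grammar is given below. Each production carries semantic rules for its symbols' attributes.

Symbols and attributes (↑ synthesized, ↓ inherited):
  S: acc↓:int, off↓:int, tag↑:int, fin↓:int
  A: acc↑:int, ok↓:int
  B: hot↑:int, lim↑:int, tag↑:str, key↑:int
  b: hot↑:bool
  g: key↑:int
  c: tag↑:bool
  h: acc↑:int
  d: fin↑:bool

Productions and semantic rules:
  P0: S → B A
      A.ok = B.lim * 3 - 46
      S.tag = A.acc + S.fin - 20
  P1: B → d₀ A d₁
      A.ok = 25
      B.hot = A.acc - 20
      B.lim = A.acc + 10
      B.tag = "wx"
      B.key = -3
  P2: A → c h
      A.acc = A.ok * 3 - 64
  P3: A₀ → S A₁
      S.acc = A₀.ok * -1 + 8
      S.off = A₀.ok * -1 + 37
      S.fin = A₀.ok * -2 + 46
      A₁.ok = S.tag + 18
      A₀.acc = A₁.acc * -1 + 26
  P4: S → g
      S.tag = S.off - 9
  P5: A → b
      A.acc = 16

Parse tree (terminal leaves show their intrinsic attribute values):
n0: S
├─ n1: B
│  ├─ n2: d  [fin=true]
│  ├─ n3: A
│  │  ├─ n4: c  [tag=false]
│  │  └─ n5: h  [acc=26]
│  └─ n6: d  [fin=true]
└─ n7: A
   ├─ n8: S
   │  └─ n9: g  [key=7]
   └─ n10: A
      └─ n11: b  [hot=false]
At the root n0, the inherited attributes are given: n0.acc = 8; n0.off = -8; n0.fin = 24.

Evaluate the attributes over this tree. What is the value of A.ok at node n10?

1. n0.acc = 8  [given at root]
2. n0.off = -8  [given at root]
3. n0.fin = 24  [given at root]
4. n2.fin = true  [terminal]
5. n3.ok = 25  [25]
6. n4.tag = false  [terminal]
7. n5.acc = 26  [terminal]
8. n3.acc = 11  [A.ok * 3 - 64]
9. n6.fin = true  [terminal]
10. n1.hot = -9  [A.acc - 20]
11. n1.lim = 21  [A.acc + 10]
12. n1.tag = "wx"  ["wx"]
13. n1.key = -3  [-3]
14. n7.ok = 17  [B.lim * 3 - 46]
15. n8.acc = -9  [A₀.ok * -1 + 8]
16. n8.off = 20  [A₀.ok * -1 + 37]
17. n8.fin = 12  [A₀.ok * -2 + 46]
18. n9.key = 7  [terminal]
19. n8.tag = 11  [S.off - 9]
20. n10.ok = 29  [S.tag + 18]
21. n11.hot = false  [terminal]
22. n10.acc = 16  [16]
23. n7.acc = 10  [A₁.acc * -1 + 26]
24. n0.tag = 14  [A.acc + S.fin - 20]

29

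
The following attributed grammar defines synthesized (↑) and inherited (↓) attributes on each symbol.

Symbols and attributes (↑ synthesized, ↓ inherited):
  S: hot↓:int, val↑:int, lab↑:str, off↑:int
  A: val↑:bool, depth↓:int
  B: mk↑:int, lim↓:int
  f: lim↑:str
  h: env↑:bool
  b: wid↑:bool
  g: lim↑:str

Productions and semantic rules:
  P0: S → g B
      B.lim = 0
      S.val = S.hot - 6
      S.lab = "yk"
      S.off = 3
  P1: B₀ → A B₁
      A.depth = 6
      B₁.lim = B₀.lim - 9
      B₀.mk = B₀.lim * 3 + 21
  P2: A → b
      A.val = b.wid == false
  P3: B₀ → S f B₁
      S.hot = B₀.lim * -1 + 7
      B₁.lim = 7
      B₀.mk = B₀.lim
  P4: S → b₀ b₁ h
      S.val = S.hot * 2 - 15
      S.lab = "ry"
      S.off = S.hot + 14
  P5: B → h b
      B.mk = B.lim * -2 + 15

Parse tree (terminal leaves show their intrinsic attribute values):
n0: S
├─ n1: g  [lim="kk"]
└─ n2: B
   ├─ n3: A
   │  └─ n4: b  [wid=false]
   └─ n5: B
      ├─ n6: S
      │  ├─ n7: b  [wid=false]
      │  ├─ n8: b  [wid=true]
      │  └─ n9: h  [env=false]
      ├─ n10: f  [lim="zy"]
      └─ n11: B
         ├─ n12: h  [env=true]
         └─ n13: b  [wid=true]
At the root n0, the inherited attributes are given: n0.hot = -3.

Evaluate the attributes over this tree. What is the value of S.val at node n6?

1. n0.hot = -3  [given at root]
2. n1.lim = "kk"  [terminal]
3. n2.lim = 0  [0]
4. n3.depth = 6  [6]
5. n4.wid = false  [terminal]
6. n3.val = true  [b.wid == false]
7. n5.lim = -9  [B₀.lim - 9]
8. n6.hot = 16  [B₀.lim * -1 + 7]
9. n7.wid = false  [terminal]
10. n8.wid = true  [terminal]
11. n9.env = false  [terminal]
12. n6.val = 17  [S.hot * 2 - 15]
13. n6.lab = "ry"  ["ry"]
14. n6.off = 30  [S.hot + 14]
15. n10.lim = "zy"  [terminal]
16. n11.lim = 7  [7]
17. n12.env = true  [terminal]
18. n13.wid = true  [terminal]
19. n11.mk = 1  [B.lim * -2 + 15]
20. n5.mk = -9  [B₀.lim]
21. n2.mk = 21  [B₀.lim * 3 + 21]
22. n0.val = -9  [S.hot - 6]
23. n0.lab = "yk"  ["yk"]
24. n0.off = 3  [3]

17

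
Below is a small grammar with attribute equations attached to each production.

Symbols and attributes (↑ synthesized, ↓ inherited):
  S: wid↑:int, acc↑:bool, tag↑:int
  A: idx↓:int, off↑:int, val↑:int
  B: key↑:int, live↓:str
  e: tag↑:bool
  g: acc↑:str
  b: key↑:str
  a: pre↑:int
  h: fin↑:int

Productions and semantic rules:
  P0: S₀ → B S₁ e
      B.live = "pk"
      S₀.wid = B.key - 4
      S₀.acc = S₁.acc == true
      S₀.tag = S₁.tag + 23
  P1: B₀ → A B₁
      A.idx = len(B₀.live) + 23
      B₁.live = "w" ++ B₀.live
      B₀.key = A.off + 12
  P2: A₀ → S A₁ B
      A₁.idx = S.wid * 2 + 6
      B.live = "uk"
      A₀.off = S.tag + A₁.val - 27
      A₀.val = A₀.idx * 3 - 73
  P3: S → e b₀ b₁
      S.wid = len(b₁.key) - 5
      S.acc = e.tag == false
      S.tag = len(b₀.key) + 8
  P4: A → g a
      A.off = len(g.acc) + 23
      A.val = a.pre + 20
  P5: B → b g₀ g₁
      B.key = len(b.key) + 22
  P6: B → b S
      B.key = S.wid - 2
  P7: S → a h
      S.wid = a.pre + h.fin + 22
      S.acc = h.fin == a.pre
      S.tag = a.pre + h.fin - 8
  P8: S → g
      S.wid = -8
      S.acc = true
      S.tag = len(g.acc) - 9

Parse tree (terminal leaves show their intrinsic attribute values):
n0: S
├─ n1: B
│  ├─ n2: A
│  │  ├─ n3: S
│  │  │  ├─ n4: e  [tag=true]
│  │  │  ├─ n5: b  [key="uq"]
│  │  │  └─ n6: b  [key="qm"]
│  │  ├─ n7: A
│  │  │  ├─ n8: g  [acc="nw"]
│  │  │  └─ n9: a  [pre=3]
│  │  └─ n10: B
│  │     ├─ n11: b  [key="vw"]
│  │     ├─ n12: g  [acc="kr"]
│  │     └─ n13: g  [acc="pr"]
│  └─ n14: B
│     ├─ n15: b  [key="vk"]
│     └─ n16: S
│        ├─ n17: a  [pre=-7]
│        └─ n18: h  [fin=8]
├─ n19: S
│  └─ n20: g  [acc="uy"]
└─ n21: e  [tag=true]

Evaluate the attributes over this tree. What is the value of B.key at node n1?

1. n1.live = "pk"  ["pk"]
2. n2.idx = 25  [len(B₀.live) + 23]
3. n4.tag = true  [terminal]
4. n5.key = "uq"  [terminal]
5. n6.key = "qm"  [terminal]
6. n3.wid = -3  [len(b₁.key) - 5]
7. n3.acc = false  [e.tag == false]
8. n3.tag = 10  [len(b₀.key) + 8]
9. n7.idx = 0  [S.wid * 2 + 6]
10. n8.acc = "nw"  [terminal]
11. n9.pre = 3  [terminal]
12. n7.off = 25  [len(g.acc) + 23]
13. n7.val = 23  [a.pre + 20]
14. n10.live = "uk"  ["uk"]
15. n11.key = "vw"  [terminal]
16. n12.acc = "kr"  [terminal]
17. n13.acc = "pr"  [terminal]
18. n10.key = 24  [len(b.key) + 22]
19. n2.off = 6  [S.tag + A₁.val - 27]
20. n2.val = 2  [A₀.idx * 3 - 73]
21. n14.live = "wpk"  ["w" ++ B₀.live]
22. n15.key = "vk"  [terminal]
23. n17.pre = -7  [terminal]
24. n18.fin = 8  [terminal]
25. n16.wid = 23  [a.pre + h.fin + 22]
26. n16.acc = false  [h.fin == a.pre]
27. n16.tag = -7  [a.pre + h.fin - 8]
28. n14.key = 21  [S.wid - 2]
29. n1.key = 18  [A.off + 12]
30. n20.acc = "uy"  [terminal]
31. n19.wid = -8  [-8]
32. n19.acc = true  [true]
33. n19.tag = -7  [len(g.acc) - 9]
34. n21.tag = true  [terminal]
35. n0.wid = 14  [B.key - 4]
36. n0.acc = true  [S₁.acc == true]
37. n0.tag = 16  [S₁.tag + 23]

18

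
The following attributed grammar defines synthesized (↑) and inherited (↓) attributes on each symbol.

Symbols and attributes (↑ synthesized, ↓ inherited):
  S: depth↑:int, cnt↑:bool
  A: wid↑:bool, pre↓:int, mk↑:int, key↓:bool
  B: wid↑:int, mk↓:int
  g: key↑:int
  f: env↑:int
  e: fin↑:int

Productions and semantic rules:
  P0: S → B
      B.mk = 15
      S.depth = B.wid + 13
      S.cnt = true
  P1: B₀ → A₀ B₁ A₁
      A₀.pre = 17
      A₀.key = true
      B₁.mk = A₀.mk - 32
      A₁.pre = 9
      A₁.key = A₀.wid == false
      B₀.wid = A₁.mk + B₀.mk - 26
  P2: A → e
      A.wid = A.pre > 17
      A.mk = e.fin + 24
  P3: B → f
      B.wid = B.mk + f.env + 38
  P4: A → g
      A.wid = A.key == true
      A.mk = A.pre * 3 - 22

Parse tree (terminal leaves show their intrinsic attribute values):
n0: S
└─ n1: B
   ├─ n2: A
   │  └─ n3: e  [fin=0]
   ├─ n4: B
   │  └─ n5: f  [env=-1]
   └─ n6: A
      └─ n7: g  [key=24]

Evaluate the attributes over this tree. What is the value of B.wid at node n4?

1. n1.mk = 15  [15]
2. n2.pre = 17  [17]
3. n2.key = true  [true]
4. n3.fin = 0  [terminal]
5. n2.wid = false  [A.pre > 17]
6. n2.mk = 24  [e.fin + 24]
7. n4.mk = -8  [A₀.mk - 32]
8. n5.env = -1  [terminal]
9. n4.wid = 29  [B.mk + f.env + 38]
10. n6.pre = 9  [9]
11. n6.key = true  [A₀.wid == false]
12. n7.key = 24  [terminal]
13. n6.wid = true  [A.key == true]
14. n6.mk = 5  [A.pre * 3 - 22]
15. n1.wid = -6  [A₁.mk + B₀.mk - 26]
16. n0.depth = 7  [B.wid + 13]
17. n0.cnt = true  [true]

29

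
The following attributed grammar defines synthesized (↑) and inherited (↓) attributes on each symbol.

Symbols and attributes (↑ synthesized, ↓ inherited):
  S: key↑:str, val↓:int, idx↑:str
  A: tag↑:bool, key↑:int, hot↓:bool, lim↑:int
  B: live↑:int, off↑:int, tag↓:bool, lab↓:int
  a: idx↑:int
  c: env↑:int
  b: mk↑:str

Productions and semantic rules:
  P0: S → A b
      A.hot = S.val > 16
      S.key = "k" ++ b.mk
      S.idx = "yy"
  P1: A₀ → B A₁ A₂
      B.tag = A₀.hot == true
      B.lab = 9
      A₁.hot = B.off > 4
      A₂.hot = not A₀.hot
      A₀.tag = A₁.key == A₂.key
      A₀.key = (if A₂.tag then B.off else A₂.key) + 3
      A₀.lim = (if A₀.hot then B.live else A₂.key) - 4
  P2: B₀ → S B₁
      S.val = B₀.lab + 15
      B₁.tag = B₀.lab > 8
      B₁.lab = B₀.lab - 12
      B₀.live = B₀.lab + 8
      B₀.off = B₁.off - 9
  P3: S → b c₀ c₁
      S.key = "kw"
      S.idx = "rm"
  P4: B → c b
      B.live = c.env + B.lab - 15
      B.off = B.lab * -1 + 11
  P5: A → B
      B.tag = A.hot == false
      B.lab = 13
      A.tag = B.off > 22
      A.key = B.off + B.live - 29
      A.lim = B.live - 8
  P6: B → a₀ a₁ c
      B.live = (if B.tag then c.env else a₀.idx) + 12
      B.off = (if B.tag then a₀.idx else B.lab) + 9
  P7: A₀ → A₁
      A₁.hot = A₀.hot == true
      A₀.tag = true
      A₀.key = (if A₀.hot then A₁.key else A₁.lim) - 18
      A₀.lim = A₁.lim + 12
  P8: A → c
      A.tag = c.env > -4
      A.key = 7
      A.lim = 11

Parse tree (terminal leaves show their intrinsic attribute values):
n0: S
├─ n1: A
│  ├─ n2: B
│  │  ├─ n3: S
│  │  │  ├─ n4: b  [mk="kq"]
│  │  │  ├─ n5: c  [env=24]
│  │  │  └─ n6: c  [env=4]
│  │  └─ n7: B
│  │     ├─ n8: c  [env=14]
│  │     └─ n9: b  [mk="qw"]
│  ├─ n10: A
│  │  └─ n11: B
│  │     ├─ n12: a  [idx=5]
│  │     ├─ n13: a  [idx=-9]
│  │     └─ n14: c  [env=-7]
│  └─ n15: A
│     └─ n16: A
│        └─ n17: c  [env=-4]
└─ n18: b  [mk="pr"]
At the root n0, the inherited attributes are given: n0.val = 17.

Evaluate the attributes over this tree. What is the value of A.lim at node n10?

9

1. n0.val = 17  [given at root]
2. n1.hot = true  [S.val > 16]
3. n2.tag = true  [A₀.hot == true]
4. n2.lab = 9  [9]
5. n3.val = 24  [B₀.lab + 15]
6. n4.mk = "kq"  [terminal]
7. n5.env = 24  [terminal]
8. n6.env = 4  [terminal]
9. n3.key = "kw"  ["kw"]
10. n3.idx = "rm"  ["rm"]
11. n7.tag = true  [B₀.lab > 8]
12. n7.lab = -3  [B₀.lab - 12]
13. n8.env = 14  [terminal]
14. n9.mk = "qw"  [terminal]
15. n7.live = -4  [c.env + B.lab - 15]
16. n7.off = 14  [B.lab * -1 + 11]
17. n2.live = 17  [B₀.lab + 8]
18. n2.off = 5  [B₁.off - 9]
19. n10.hot = true  [B.off > 4]
20. n11.tag = false  [A.hot == false]
21. n11.lab = 13  [13]
22. n12.idx = 5  [terminal]
23. n13.idx = -9  [terminal]
24. n14.env = -7  [terminal]
25. n11.live = 17  [(if B.tag then c.env else a₀.idx) + 12]
26. n11.off = 22  [(if B.tag then a₀.idx else B.lab) + 9]
27. n10.tag = false  [B.off > 22]
28. n10.key = 10  [B.off + B.live - 29]
29. n10.lim = 9  [B.live - 8]
30. n15.hot = false  [not A₀.hot]
31. n16.hot = false  [A₀.hot == true]
32. n17.env = -4  [terminal]
33. n16.tag = false  [c.env > -4]
34. n16.key = 7  [7]
35. n16.lim = 11  [11]
36. n15.tag = true  [true]
37. n15.key = -7  [(if A₀.hot then A₁.key else A₁.lim) - 18]
38. n15.lim = 23  [A₁.lim + 12]
39. n1.tag = false  [A₁.key == A₂.key]
40. n1.key = 8  [(if A₂.tag then B.off else A₂.key) + 3]
41. n1.lim = 13  [(if A₀.hot then B.live else A₂.key) - 4]
42. n18.mk = "pr"  [terminal]
43. n0.key = "kpr"  ["k" ++ b.mk]
44. n0.idx = "yy"  ["yy"]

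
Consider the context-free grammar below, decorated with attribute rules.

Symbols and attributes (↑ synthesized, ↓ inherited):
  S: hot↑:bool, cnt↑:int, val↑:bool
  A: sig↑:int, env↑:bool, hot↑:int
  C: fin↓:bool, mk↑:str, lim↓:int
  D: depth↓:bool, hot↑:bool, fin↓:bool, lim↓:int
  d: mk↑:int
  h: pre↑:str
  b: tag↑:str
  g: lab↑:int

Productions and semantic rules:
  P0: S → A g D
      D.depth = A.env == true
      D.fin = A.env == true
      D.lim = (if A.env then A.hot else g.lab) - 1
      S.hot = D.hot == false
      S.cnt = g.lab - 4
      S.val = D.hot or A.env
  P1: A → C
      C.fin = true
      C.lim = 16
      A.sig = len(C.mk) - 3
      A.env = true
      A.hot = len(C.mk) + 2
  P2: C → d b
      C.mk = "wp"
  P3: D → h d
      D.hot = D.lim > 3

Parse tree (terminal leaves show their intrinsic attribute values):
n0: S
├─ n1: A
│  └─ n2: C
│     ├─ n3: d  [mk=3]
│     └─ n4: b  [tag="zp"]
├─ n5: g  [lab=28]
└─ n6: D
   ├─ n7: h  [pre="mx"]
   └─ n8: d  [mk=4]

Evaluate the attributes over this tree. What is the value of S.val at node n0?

true

1. n2.fin = true  [true]
2. n2.lim = 16  [16]
3. n3.mk = 3  [terminal]
4. n4.tag = "zp"  [terminal]
5. n2.mk = "wp"  ["wp"]
6. n1.sig = -1  [len(C.mk) - 3]
7. n1.env = true  [true]
8. n1.hot = 4  [len(C.mk) + 2]
9. n5.lab = 28  [terminal]
10. n6.depth = true  [A.env == true]
11. n6.fin = true  [A.env == true]
12. n6.lim = 3  [(if A.env then A.hot else g.lab) - 1]
13. n7.pre = "mx"  [terminal]
14. n8.mk = 4  [terminal]
15. n6.hot = false  [D.lim > 3]
16. n0.hot = true  [D.hot == false]
17. n0.cnt = 24  [g.lab - 4]
18. n0.val = true  [D.hot or A.env]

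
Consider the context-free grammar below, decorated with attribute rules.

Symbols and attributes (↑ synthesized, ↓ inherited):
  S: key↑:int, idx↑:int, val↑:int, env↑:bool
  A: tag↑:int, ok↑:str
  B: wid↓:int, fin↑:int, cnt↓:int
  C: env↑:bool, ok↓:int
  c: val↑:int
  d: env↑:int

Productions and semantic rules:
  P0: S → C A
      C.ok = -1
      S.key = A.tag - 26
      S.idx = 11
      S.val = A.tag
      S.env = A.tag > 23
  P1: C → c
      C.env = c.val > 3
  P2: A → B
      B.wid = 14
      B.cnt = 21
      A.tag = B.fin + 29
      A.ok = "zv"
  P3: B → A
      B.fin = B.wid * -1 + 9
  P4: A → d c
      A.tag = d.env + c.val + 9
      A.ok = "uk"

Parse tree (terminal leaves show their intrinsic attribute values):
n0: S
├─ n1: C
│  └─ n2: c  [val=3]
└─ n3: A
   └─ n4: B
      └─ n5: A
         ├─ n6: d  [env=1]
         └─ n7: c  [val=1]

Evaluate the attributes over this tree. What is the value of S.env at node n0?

1. n1.ok = -1  [-1]
2. n2.val = 3  [terminal]
3. n1.env = false  [c.val > 3]
4. n4.wid = 14  [14]
5. n4.cnt = 21  [21]
6. n6.env = 1  [terminal]
7. n7.val = 1  [terminal]
8. n5.tag = 11  [d.env + c.val + 9]
9. n5.ok = "uk"  ["uk"]
10. n4.fin = -5  [B.wid * -1 + 9]
11. n3.tag = 24  [B.fin + 29]
12. n3.ok = "zv"  ["zv"]
13. n0.key = -2  [A.tag - 26]
14. n0.idx = 11  [11]
15. n0.val = 24  [A.tag]
16. n0.env = true  [A.tag > 23]

true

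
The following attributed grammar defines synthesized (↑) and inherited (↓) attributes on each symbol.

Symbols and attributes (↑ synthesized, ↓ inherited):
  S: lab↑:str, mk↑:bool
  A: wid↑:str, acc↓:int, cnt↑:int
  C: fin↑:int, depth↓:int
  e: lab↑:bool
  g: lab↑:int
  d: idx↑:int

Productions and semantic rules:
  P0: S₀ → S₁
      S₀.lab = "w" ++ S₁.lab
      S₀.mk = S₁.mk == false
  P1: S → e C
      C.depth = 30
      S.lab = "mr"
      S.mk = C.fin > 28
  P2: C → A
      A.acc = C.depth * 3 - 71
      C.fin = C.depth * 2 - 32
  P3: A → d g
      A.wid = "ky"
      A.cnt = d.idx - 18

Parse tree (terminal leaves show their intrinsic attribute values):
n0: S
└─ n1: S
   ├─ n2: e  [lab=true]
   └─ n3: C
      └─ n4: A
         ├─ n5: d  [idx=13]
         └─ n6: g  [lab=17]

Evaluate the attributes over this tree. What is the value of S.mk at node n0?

true

1. n2.lab = true  [terminal]
2. n3.depth = 30  [30]
3. n4.acc = 19  [C.depth * 3 - 71]
4. n5.idx = 13  [terminal]
5. n6.lab = 17  [terminal]
6. n4.wid = "ky"  ["ky"]
7. n4.cnt = -5  [d.idx - 18]
8. n3.fin = 28  [C.depth * 2 - 32]
9. n1.lab = "mr"  ["mr"]
10. n1.mk = false  [C.fin > 28]
11. n0.lab = "wmr"  ["w" ++ S₁.lab]
12. n0.mk = true  [S₁.mk == false]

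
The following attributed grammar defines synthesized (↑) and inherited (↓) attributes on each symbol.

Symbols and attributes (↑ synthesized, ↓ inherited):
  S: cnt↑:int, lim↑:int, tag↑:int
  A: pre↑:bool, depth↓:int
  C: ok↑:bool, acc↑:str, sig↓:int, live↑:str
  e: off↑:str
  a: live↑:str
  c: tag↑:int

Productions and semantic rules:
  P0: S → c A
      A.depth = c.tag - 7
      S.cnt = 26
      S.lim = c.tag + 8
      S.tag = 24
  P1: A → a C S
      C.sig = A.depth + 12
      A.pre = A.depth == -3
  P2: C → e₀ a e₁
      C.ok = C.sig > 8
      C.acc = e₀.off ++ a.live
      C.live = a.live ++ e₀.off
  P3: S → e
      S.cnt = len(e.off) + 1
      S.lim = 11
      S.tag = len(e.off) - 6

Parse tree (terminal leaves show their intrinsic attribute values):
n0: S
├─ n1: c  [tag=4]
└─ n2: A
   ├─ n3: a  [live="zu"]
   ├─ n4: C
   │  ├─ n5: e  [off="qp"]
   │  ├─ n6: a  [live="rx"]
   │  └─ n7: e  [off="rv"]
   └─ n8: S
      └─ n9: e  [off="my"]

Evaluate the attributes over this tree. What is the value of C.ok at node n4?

1. n1.tag = 4  [terminal]
2. n2.depth = -3  [c.tag - 7]
3. n3.live = "zu"  [terminal]
4. n4.sig = 9  [A.depth + 12]
5. n5.off = "qp"  [terminal]
6. n6.live = "rx"  [terminal]
7. n7.off = "rv"  [terminal]
8. n4.ok = true  [C.sig > 8]
9. n4.acc = "qprx"  [e₀.off ++ a.live]
10. n4.live = "rxqp"  [a.live ++ e₀.off]
11. n9.off = "my"  [terminal]
12. n8.cnt = 3  [len(e.off) + 1]
13. n8.lim = 11  [11]
14. n8.tag = -4  [len(e.off) - 6]
15. n2.pre = true  [A.depth == -3]
16. n0.cnt = 26  [26]
17. n0.lim = 12  [c.tag + 8]
18. n0.tag = 24  [24]

true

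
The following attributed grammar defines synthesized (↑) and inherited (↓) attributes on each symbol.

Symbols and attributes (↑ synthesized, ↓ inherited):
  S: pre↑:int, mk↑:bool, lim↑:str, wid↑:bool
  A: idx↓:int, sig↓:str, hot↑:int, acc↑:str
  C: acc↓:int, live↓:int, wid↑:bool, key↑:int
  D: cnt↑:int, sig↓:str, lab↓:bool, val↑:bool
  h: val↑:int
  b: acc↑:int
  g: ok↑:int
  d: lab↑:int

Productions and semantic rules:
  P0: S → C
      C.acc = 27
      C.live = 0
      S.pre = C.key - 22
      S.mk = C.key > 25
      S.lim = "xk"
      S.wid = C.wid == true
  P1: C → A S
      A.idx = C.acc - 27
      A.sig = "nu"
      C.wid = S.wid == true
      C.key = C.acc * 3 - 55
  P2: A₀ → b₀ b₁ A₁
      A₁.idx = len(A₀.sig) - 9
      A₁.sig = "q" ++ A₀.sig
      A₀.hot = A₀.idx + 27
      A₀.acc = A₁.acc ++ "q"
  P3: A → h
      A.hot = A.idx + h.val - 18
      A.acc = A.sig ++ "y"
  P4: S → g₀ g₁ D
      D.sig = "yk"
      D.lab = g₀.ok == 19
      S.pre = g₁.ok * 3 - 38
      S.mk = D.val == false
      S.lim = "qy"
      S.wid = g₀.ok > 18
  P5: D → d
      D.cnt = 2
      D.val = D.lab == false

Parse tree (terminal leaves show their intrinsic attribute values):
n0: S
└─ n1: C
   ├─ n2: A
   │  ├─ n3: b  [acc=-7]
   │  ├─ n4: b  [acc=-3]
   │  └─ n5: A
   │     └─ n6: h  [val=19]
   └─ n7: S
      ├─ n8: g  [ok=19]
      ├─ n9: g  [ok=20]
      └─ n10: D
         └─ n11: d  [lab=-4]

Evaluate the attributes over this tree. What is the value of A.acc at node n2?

"qnuyq"

1. n1.acc = 27  [27]
2. n1.live = 0  [0]
3. n2.idx = 0  [C.acc - 27]
4. n2.sig = "nu"  ["nu"]
5. n3.acc = -7  [terminal]
6. n4.acc = -3  [terminal]
7. n5.idx = -7  [len(A₀.sig) - 9]
8. n5.sig = "qnu"  ["q" ++ A₀.sig]
9. n6.val = 19  [terminal]
10. n5.hot = -6  [A.idx + h.val - 18]
11. n5.acc = "qnuy"  [A.sig ++ "y"]
12. n2.hot = 27  [A₀.idx + 27]
13. n2.acc = "qnuyq"  [A₁.acc ++ "q"]
14. n8.ok = 19  [terminal]
15. n9.ok = 20  [terminal]
16. n10.sig = "yk"  ["yk"]
17. n10.lab = true  [g₀.ok == 19]
18. n11.lab = -4  [terminal]
19. n10.cnt = 2  [2]
20. n10.val = false  [D.lab == false]
21. n7.pre = 22  [g₁.ok * 3 - 38]
22. n7.mk = true  [D.val == false]
23. n7.lim = "qy"  ["qy"]
24. n7.wid = true  [g₀.ok > 18]
25. n1.wid = true  [S.wid == true]
26. n1.key = 26  [C.acc * 3 - 55]
27. n0.pre = 4  [C.key - 22]
28. n0.mk = true  [C.key > 25]
29. n0.lim = "xk"  ["xk"]
30. n0.wid = true  [C.wid == true]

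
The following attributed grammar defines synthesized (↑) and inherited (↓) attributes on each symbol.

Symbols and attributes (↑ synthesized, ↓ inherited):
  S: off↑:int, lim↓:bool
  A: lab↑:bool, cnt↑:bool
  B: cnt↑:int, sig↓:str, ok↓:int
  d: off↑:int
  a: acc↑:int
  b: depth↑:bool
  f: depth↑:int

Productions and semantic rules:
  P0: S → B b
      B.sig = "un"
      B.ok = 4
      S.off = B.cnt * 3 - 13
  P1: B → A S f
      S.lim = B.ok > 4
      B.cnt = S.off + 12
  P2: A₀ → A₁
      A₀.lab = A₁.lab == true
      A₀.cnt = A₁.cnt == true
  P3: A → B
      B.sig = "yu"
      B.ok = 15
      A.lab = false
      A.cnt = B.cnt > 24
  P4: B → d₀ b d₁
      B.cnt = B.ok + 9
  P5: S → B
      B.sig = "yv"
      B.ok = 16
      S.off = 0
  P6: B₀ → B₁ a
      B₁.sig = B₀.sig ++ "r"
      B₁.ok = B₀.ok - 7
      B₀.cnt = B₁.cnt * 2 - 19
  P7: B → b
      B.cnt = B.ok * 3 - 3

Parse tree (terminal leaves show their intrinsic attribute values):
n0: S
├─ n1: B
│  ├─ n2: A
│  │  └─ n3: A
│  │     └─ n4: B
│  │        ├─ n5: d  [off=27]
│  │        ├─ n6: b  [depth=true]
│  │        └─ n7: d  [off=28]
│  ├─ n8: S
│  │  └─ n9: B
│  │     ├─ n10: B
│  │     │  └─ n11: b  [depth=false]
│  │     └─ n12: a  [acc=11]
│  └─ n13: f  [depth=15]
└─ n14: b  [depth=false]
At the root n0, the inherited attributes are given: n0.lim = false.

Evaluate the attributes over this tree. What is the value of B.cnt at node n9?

1. n0.lim = false  [given at root]
2. n1.sig = "un"  ["un"]
3. n1.ok = 4  [4]
4. n4.sig = "yu"  ["yu"]
5. n4.ok = 15  [15]
6. n5.off = 27  [terminal]
7. n6.depth = true  [terminal]
8. n7.off = 28  [terminal]
9. n4.cnt = 24  [B.ok + 9]
10. n3.lab = false  [false]
11. n3.cnt = false  [B.cnt > 24]
12. n2.lab = false  [A₁.lab == true]
13. n2.cnt = false  [A₁.cnt == true]
14. n8.lim = false  [B.ok > 4]
15. n9.sig = "yv"  ["yv"]
16. n9.ok = 16  [16]
17. n10.sig = "yvr"  [B₀.sig ++ "r"]
18. n10.ok = 9  [B₀.ok - 7]
19. n11.depth = false  [terminal]
20. n10.cnt = 24  [B.ok * 3 - 3]
21. n12.acc = 11  [terminal]
22. n9.cnt = 29  [B₁.cnt * 2 - 19]
23. n8.off = 0  [0]
24. n13.depth = 15  [terminal]
25. n1.cnt = 12  [S.off + 12]
26. n14.depth = false  [terminal]
27. n0.off = 23  [B.cnt * 3 - 13]

29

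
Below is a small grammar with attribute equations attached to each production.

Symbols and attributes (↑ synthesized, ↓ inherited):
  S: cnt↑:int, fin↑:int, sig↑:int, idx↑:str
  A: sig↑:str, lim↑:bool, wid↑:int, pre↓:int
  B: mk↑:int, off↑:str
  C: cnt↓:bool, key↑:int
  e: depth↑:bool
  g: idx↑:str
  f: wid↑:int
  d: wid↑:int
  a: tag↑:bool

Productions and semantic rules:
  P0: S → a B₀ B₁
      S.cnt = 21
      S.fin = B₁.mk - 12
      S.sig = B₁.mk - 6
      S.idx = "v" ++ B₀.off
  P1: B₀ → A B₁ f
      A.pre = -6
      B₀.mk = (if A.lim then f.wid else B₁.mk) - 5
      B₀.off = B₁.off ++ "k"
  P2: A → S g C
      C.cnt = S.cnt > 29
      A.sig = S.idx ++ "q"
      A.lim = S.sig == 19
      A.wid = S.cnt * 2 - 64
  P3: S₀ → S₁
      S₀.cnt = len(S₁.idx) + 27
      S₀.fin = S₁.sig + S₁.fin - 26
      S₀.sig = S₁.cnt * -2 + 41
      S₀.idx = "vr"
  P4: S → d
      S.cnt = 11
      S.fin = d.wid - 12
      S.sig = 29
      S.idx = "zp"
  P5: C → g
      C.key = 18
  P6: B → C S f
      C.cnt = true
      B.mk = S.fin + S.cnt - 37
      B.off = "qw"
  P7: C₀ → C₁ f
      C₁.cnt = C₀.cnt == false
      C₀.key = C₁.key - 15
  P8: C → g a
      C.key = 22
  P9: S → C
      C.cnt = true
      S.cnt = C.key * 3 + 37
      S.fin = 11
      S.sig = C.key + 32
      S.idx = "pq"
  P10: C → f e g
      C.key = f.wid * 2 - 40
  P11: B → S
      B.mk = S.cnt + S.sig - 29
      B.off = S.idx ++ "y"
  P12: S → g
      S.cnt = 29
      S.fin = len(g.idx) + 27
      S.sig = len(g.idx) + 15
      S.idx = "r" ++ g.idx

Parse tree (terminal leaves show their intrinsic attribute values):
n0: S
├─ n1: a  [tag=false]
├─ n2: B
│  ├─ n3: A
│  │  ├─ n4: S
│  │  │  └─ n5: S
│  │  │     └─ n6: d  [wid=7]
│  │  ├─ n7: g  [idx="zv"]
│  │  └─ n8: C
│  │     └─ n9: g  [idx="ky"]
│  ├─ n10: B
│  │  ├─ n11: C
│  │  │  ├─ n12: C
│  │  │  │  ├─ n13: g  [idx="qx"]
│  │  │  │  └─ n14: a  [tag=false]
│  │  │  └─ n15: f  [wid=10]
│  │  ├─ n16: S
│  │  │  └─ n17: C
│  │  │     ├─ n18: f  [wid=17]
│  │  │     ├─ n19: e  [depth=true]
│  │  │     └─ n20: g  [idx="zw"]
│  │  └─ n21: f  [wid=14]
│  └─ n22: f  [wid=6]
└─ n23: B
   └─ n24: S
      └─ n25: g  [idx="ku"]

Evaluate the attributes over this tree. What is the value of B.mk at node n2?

1

1. n1.tag = false  [terminal]
2. n3.pre = -6  [-6]
3. n6.wid = 7  [terminal]
4. n5.cnt = 11  [11]
5. n5.fin = -5  [d.wid - 12]
6. n5.sig = 29  [29]
7. n5.idx = "zp"  ["zp"]
8. n4.cnt = 29  [len(S₁.idx) + 27]
9. n4.fin = -2  [S₁.sig + S₁.fin - 26]
10. n4.sig = 19  [S₁.cnt * -2 + 41]
11. n4.idx = "vr"  ["vr"]
12. n7.idx = "zv"  [terminal]
13. n8.cnt = false  [S.cnt > 29]
14. n9.idx = "ky"  [terminal]
15. n8.key = 18  [18]
16. n3.sig = "vrq"  [S.idx ++ "q"]
17. n3.lim = true  [S.sig == 19]
18. n3.wid = -6  [S.cnt * 2 - 64]
19. n11.cnt = true  [true]
20. n12.cnt = false  [C₀.cnt == false]
21. n13.idx = "qx"  [terminal]
22. n14.tag = false  [terminal]
23. n12.key = 22  [22]
24. n15.wid = 10  [terminal]
25. n11.key = 7  [C₁.key - 15]
26. n17.cnt = true  [true]
27. n18.wid = 17  [terminal]
28. n19.depth = true  [terminal]
29. n20.idx = "zw"  [terminal]
30. n17.key = -6  [f.wid * 2 - 40]
31. n16.cnt = 19  [C.key * 3 + 37]
32. n16.fin = 11  [11]
33. n16.sig = 26  [C.key + 32]
34. n16.idx = "pq"  ["pq"]
35. n21.wid = 14  [terminal]
36. n10.mk = -7  [S.fin + S.cnt - 37]
37. n10.off = "qw"  ["qw"]
38. n22.wid = 6  [terminal]
39. n2.mk = 1  [(if A.lim then f.wid else B₁.mk) - 5]
40. n2.off = "qwk"  [B₁.off ++ "k"]
41. n25.idx = "ku"  [terminal]
42. n24.cnt = 29  [29]
43. n24.fin = 29  [len(g.idx) + 27]
44. n24.sig = 17  [len(g.idx) + 15]
45. n24.idx = "rku"  ["r" ++ g.idx]
46. n23.mk = 17  [S.cnt + S.sig - 29]
47. n23.off = "rkuy"  [S.idx ++ "y"]
48. n0.cnt = 21  [21]
49. n0.fin = 5  [B₁.mk - 12]
50. n0.sig = 11  [B₁.mk - 6]
51. n0.idx = "vqwk"  ["v" ++ B₀.off]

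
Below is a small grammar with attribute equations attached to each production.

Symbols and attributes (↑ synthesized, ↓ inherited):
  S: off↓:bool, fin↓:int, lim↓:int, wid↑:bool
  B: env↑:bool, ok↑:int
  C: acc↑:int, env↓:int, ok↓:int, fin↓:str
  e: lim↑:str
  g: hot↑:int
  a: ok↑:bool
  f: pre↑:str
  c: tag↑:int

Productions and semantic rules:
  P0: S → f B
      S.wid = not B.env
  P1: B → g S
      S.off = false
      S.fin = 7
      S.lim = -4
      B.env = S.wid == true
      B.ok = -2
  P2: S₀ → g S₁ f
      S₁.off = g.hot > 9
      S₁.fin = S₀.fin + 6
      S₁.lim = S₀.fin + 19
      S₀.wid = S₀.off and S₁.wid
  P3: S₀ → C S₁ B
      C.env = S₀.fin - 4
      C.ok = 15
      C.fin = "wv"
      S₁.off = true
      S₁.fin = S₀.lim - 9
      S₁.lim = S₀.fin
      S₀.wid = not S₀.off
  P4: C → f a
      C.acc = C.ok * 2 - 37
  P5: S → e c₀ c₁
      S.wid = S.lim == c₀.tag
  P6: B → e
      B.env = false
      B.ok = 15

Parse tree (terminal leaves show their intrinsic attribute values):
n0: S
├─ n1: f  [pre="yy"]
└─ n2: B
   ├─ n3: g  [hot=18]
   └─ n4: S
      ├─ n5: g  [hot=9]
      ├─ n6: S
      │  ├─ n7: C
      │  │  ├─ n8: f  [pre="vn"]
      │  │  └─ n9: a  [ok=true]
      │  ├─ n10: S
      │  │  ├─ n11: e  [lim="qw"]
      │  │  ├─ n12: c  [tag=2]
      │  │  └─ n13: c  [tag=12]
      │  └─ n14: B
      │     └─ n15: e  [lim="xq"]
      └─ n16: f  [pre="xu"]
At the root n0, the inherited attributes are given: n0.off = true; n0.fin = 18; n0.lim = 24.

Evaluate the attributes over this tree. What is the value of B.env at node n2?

false

1. n0.off = true  [given at root]
2. n0.fin = 18  [given at root]
3. n0.lim = 24  [given at root]
4. n1.pre = "yy"  [terminal]
5. n3.hot = 18  [terminal]
6. n4.off = false  [false]
7. n4.fin = 7  [7]
8. n4.lim = -4  [-4]
9. n5.hot = 9  [terminal]
10. n6.off = false  [g.hot > 9]
11. n6.fin = 13  [S₀.fin + 6]
12. n6.lim = 26  [S₀.fin + 19]
13. n7.env = 9  [S₀.fin - 4]
14. n7.ok = 15  [15]
15. n7.fin = "wv"  ["wv"]
16. n8.pre = "vn"  [terminal]
17. n9.ok = true  [terminal]
18. n7.acc = -7  [C.ok * 2 - 37]
19. n10.off = true  [true]
20. n10.fin = 17  [S₀.lim - 9]
21. n10.lim = 13  [S₀.fin]
22. n11.lim = "qw"  [terminal]
23. n12.tag = 2  [terminal]
24. n13.tag = 12  [terminal]
25. n10.wid = false  [S.lim == c₀.tag]
26. n15.lim = "xq"  [terminal]
27. n14.env = false  [false]
28. n14.ok = 15  [15]
29. n6.wid = true  [not S₀.off]
30. n16.pre = "xu"  [terminal]
31. n4.wid = false  [S₀.off and S₁.wid]
32. n2.env = false  [S.wid == true]
33. n2.ok = -2  [-2]
34. n0.wid = true  [not B.env]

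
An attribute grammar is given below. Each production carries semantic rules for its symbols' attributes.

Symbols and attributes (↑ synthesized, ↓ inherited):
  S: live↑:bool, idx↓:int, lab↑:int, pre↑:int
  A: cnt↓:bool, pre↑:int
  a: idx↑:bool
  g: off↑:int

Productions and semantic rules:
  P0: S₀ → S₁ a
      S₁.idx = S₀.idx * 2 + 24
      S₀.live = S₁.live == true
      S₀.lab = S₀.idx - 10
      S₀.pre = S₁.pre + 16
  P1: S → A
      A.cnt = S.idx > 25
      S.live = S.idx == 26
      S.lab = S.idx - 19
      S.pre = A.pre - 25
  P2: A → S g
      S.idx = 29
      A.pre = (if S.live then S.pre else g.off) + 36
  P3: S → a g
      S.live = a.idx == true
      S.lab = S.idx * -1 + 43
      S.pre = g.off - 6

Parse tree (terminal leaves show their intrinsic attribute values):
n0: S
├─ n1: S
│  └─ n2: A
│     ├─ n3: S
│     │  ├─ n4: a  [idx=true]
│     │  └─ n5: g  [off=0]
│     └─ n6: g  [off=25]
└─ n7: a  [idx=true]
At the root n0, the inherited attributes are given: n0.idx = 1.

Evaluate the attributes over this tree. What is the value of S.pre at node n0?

1. n0.idx = 1  [given at root]
2. n1.idx = 26  [S₀.idx * 2 + 24]
3. n2.cnt = true  [S.idx > 25]
4. n3.idx = 29  [29]
5. n4.idx = true  [terminal]
6. n5.off = 0  [terminal]
7. n3.live = true  [a.idx == true]
8. n3.lab = 14  [S.idx * -1 + 43]
9. n3.pre = -6  [g.off - 6]
10. n6.off = 25  [terminal]
11. n2.pre = 30  [(if S.live then S.pre else g.off) + 36]
12. n1.live = true  [S.idx == 26]
13. n1.lab = 7  [S.idx - 19]
14. n1.pre = 5  [A.pre - 25]
15. n7.idx = true  [terminal]
16. n0.live = true  [S₁.live == true]
17. n0.lab = -9  [S₀.idx - 10]
18. n0.pre = 21  [S₁.pre + 16]

21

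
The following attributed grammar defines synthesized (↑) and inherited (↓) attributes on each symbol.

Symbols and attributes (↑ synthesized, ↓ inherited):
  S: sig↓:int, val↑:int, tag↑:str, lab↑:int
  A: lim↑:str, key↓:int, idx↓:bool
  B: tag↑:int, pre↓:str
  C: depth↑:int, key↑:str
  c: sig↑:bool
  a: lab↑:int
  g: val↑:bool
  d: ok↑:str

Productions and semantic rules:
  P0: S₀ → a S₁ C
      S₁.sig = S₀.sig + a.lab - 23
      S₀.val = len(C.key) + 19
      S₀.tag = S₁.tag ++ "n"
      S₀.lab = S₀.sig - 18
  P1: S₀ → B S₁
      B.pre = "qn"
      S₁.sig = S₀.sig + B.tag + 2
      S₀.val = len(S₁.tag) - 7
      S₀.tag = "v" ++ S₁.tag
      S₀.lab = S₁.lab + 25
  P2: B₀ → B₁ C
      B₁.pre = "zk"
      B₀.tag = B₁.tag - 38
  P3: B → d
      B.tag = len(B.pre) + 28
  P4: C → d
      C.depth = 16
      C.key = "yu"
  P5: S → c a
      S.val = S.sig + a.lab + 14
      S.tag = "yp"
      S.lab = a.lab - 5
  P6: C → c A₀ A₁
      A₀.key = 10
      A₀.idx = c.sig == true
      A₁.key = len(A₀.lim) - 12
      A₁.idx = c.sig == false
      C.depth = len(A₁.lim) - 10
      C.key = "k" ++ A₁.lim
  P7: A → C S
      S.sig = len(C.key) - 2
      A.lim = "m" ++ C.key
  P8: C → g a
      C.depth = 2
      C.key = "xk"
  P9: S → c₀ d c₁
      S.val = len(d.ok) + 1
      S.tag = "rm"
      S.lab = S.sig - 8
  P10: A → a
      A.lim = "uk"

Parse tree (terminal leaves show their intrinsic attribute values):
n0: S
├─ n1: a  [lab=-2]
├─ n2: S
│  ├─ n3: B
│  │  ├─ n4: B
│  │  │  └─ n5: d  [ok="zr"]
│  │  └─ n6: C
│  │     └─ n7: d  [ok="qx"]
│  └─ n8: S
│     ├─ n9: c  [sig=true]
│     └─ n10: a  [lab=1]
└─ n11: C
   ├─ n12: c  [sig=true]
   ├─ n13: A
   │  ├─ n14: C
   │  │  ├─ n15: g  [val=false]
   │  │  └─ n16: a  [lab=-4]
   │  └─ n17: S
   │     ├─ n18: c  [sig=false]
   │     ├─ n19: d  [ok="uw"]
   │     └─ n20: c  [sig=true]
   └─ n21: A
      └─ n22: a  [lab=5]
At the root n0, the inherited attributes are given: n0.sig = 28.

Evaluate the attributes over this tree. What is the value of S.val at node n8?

1. n0.sig = 28  [given at root]
2. n1.lab = -2  [terminal]
3. n2.sig = 3  [S₀.sig + a.lab - 23]
4. n3.pre = "qn"  ["qn"]
5. n4.pre = "zk"  ["zk"]
6. n5.ok = "zr"  [terminal]
7. n4.tag = 30  [len(B.pre) + 28]
8. n7.ok = "qx"  [terminal]
9. n6.depth = 16  [16]
10. n6.key = "yu"  ["yu"]
11. n3.tag = -8  [B₁.tag - 38]
12. n8.sig = -3  [S₀.sig + B.tag + 2]
13. n9.sig = true  [terminal]
14. n10.lab = 1  [terminal]
15. n8.val = 12  [S.sig + a.lab + 14]
16. n8.tag = "yp"  ["yp"]
17. n8.lab = -4  [a.lab - 5]
18. n2.val = -5  [len(S₁.tag) - 7]
19. n2.tag = "vyp"  ["v" ++ S₁.tag]
20. n2.lab = 21  [S₁.lab + 25]
21. n12.sig = true  [terminal]
22. n13.key = 10  [10]
23. n13.idx = true  [c.sig == true]
24. n15.val = false  [terminal]
25. n16.lab = -4  [terminal]
26. n14.depth = 2  [2]
27. n14.key = "xk"  ["xk"]
28. n17.sig = 0  [len(C.key) - 2]
29. n18.sig = false  [terminal]
30. n19.ok = "uw"  [terminal]
31. n20.sig = true  [terminal]
32. n17.val = 3  [len(d.ok) + 1]
33. n17.tag = "rm"  ["rm"]
34. n17.lab = -8  [S.sig - 8]
35. n13.lim = "mxk"  ["m" ++ C.key]
36. n21.key = -9  [len(A₀.lim) - 12]
37. n21.idx = false  [c.sig == false]
38. n22.lab = 5  [terminal]
39. n21.lim = "uk"  ["uk"]
40. n11.depth = -8  [len(A₁.lim) - 10]
41. n11.key = "kuk"  ["k" ++ A₁.lim]
42. n0.val = 22  [len(C.key) + 19]
43. n0.tag = "vypn"  [S₁.tag ++ "n"]
44. n0.lab = 10  [S₀.sig - 18]

12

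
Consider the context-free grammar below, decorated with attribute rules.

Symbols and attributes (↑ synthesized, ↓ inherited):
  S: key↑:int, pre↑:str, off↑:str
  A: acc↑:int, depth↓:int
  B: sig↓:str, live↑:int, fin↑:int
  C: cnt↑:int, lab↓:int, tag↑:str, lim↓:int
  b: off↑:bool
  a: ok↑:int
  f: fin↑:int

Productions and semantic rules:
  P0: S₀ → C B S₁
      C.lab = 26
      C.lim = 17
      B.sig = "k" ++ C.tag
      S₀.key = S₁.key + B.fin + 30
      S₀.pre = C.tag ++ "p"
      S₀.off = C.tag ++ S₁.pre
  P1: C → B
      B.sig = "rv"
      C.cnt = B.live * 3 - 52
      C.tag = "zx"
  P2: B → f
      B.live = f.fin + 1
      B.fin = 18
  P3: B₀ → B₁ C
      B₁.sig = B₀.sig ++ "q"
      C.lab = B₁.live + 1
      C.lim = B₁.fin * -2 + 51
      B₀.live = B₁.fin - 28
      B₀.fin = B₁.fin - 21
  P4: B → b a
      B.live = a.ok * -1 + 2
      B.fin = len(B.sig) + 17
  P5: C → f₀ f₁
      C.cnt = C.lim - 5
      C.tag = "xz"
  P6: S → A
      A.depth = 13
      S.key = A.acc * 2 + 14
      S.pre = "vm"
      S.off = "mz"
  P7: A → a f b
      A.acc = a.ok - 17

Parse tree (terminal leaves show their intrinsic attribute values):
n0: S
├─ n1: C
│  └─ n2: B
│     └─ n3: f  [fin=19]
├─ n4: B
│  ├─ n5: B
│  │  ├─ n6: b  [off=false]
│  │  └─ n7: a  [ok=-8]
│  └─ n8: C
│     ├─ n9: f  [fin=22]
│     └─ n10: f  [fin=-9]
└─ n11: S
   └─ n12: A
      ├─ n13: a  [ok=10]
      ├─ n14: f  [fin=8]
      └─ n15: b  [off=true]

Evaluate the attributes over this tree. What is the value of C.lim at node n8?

1. n1.lab = 26  [26]
2. n1.lim = 17  [17]
3. n2.sig = "rv"  ["rv"]
4. n3.fin = 19  [terminal]
5. n2.live = 20  [f.fin + 1]
6. n2.fin = 18  [18]
7. n1.cnt = 8  [B.live * 3 - 52]
8. n1.tag = "zx"  ["zx"]
9. n4.sig = "kzx"  ["k" ++ C.tag]
10. n5.sig = "kzxq"  [B₀.sig ++ "q"]
11. n6.off = false  [terminal]
12. n7.ok = -8  [terminal]
13. n5.live = 10  [a.ok * -1 + 2]
14. n5.fin = 21  [len(B.sig) + 17]
15. n8.lab = 11  [B₁.live + 1]
16. n8.lim = 9  [B₁.fin * -2 + 51]
17. n9.fin = 22  [terminal]
18. n10.fin = -9  [terminal]
19. n8.cnt = 4  [C.lim - 5]
20. n8.tag = "xz"  ["xz"]
21. n4.live = -7  [B₁.fin - 28]
22. n4.fin = 0  [B₁.fin - 21]
23. n12.depth = 13  [13]
24. n13.ok = 10  [terminal]
25. n14.fin = 8  [terminal]
26. n15.off = true  [terminal]
27. n12.acc = -7  [a.ok - 17]
28. n11.key = 0  [A.acc * 2 + 14]
29. n11.pre = "vm"  ["vm"]
30. n11.off = "mz"  ["mz"]
31. n0.key = 30  [S₁.key + B.fin + 30]
32. n0.pre = "zxp"  [C.tag ++ "p"]
33. n0.off = "zxvm"  [C.tag ++ S₁.pre]

9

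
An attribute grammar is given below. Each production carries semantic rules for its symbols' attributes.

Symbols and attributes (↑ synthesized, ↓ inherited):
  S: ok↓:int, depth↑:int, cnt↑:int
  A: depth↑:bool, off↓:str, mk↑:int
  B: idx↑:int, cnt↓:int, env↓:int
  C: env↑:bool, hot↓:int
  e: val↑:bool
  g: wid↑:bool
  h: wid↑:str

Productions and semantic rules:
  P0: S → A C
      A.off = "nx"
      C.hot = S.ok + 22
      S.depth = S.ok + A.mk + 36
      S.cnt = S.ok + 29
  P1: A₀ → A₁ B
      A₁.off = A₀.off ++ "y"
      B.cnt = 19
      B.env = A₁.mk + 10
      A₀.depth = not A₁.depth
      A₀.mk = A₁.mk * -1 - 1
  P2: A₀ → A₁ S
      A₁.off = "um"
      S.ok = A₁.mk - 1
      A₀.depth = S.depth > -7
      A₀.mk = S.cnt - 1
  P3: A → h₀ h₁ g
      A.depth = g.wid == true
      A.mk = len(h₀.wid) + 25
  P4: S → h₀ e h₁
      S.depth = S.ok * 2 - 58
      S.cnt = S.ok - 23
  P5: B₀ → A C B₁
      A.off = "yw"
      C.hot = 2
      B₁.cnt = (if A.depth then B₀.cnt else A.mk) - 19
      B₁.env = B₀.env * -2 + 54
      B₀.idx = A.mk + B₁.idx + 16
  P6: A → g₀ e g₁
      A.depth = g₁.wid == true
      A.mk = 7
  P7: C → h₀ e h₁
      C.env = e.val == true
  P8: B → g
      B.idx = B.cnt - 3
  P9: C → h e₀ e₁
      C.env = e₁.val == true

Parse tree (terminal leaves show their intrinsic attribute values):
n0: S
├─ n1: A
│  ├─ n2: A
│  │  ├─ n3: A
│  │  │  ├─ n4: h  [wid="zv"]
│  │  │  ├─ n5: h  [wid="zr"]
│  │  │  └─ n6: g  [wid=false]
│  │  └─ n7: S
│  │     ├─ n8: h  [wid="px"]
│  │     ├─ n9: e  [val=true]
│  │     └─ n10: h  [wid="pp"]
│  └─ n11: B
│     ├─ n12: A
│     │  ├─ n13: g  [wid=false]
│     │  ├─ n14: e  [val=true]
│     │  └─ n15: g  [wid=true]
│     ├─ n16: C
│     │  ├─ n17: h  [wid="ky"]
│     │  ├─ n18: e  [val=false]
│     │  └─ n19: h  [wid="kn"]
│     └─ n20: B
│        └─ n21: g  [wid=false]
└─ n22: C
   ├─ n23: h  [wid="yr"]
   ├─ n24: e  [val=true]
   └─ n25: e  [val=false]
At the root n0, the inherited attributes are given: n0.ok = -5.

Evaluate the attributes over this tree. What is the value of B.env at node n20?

1. n0.ok = -5  [given at root]
2. n1.off = "nx"  ["nx"]
3. n2.off = "nxy"  [A₀.off ++ "y"]
4. n3.off = "um"  ["um"]
5. n4.wid = "zv"  [terminal]
6. n5.wid = "zr"  [terminal]
7. n6.wid = false  [terminal]
8. n3.depth = false  [g.wid == true]
9. n3.mk = 27  [len(h₀.wid) + 25]
10. n7.ok = 26  [A₁.mk - 1]
11. n8.wid = "px"  [terminal]
12. n9.val = true  [terminal]
13. n10.wid = "pp"  [terminal]
14. n7.depth = -6  [S.ok * 2 - 58]
15. n7.cnt = 3  [S.ok - 23]
16. n2.depth = true  [S.depth > -7]
17. n2.mk = 2  [S.cnt - 1]
18. n11.cnt = 19  [19]
19. n11.env = 12  [A₁.mk + 10]
20. n12.off = "yw"  ["yw"]
21. n13.wid = false  [terminal]
22. n14.val = true  [terminal]
23. n15.wid = true  [terminal]
24. n12.depth = true  [g₁.wid == true]
25. n12.mk = 7  [7]
26. n16.hot = 2  [2]
27. n17.wid = "ky"  [terminal]
28. n18.val = false  [terminal]
29. n19.wid = "kn"  [terminal]
30. n16.env = false  [e.val == true]
31. n20.cnt = 0  [(if A.depth then B₀.cnt else A.mk) - 19]
32. n20.env = 30  [B₀.env * -2 + 54]
33. n21.wid = false  [terminal]
34. n20.idx = -3  [B.cnt - 3]
35. n11.idx = 20  [A.mk + B₁.idx + 16]
36. n1.depth = false  [not A₁.depth]
37. n1.mk = -3  [A₁.mk * -1 - 1]
38. n22.hot = 17  [S.ok + 22]
39. n23.wid = "yr"  [terminal]
40. n24.val = true  [terminal]
41. n25.val = false  [terminal]
42. n22.env = false  [e₁.val == true]
43. n0.depth = 28  [S.ok + A.mk + 36]
44. n0.cnt = 24  [S.ok + 29]

30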